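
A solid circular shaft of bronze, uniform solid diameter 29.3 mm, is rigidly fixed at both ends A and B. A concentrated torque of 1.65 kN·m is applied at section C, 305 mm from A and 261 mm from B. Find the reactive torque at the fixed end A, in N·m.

With uniform GJ and both ends fixed, compatibility θ_AC = θ_CB gives T_A·a = T_B·b, together with T_A + T_B = T₀.
T_A = T₀·b/(a+b) = 1650·261/566.0 = 760.9 N·m; T_B = 889.1 N·m.

761 N·m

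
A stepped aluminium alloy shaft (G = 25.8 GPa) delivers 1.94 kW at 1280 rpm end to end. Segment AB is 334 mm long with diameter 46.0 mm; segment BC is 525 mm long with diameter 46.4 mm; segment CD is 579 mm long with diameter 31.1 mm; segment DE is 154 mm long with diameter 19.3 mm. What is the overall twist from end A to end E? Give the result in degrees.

0.628°

ω = 2π·1280/60 = 134.0 rad/s, so T = P/ω = 1.94×10³ / 134.0 = 14.47 N·m.
J_AB = π(0.0460)⁴/32 = 4.40×10^-7 m⁴; J_BC = π(0.0464)⁴/32 = 4.55×10^-7 m⁴; J_CD = π(0.0311)⁴/32 = 9.18×10^-8 m⁴; J_DE = π(0.0193)⁴/32 = 1.36×10^-8 m⁴.
θ = (T/G)·Σ L_i/J_i = (14.47/25.8×10⁹)·(0.334/4.40×10^-7 + 0.525/4.55×10^-7 + 0.579/9.18×10^-8 + 0.154/1.36×10^-8) = 0.01095 rad.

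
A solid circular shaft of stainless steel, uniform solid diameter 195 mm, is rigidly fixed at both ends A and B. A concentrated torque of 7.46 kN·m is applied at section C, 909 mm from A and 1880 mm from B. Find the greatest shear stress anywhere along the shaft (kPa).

3450 kPa

With uniform GJ and both ends fixed, compatibility θ_AC = θ_CB gives T_A·a = T_B·b, together with T_A + T_B = T₀.
T_A = T₀·b/(a+b) = 7460·1880/2789 = 5029 N·m; T_B = 2431 N·m.
τ in each portion: τ_AC = 3.45×10^6 Pa, τ_CB = 1.67×10^6 Pa; maximum is in AC.
τ_max = T_AC·r/J = 5029·0.0975/1.42×10^-4 = 3.454×10^6 Pa.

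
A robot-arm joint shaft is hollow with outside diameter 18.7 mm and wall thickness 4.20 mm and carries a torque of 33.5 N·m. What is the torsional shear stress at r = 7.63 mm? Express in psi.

J = π(d_o⁴ − d_i⁴)/32 = π(0.0187⁴ − 0.0103⁴)/32 = 1.090×10^-8 m⁴.
Shear stress varies linearly with radius: τ = T·r/J = 33.50 × 0.00763 / 1.090×10^-8 = 2.345×10^7 Pa.

3400 psi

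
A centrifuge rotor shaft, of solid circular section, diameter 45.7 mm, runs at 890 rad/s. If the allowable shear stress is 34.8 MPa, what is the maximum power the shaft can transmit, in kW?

580 kW

J = πd⁴/32 = π(0.0457)⁴/32 = 4.282×10^-7 m⁴.
T_max = τ_allow·J/r = 3.48×10^7 × 4.282×10^-7 / 0.0229 = 652.2 N·m.
ω = 890 rad/s, so P_max = T_max·ω = 5.804×10^5 W.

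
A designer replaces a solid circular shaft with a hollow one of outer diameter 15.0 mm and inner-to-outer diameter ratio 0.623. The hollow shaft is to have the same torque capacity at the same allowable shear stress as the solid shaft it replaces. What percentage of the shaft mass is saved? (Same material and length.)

31.8 %

Equal τ_max and T ⇒ the solid shaft needs d_s³ = d_o³(1−k⁴), so d_s = 15.0·(1−0.623⁴)^(1/3) = 14.21 mm.
Area ratio A_h/A_s = d_o²(1−k²)/d_s² = (1−k²)/(1−k⁴)^(2/3) = 0.6822.
Mass saving = 1 − 0.6822 = 31.8 %.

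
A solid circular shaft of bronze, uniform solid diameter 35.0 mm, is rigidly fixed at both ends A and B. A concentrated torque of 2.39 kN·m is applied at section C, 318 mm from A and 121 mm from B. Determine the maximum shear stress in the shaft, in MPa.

206 MPa

With uniform GJ and both ends fixed, compatibility θ_AC = θ_CB gives T_A·a = T_B·b, together with T_A + T_B = T₀.
T_A = T₀·b/(a+b) = 2390·121/439.0 = 658.7 N·m; T_B = 1731 N·m.
τ in each portion: τ_AC = 7.83×10^7 Pa, τ_CB = 2.06×10^8 Pa; maximum is in CB.
τ_max = T_CB·r/J = 1731·0.0175/1.47×10^-7 = 2.056×10^8 Pa.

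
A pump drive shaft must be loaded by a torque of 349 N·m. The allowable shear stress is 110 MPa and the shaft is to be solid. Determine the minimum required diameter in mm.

For a solid shaft τ_max = 16T/(πd³), so d = (16T/(π τ_allow))^(1/3) = (16·349.0/(π·1.10×10^8))^(1/3) = 0.02528 m.

25.3 mm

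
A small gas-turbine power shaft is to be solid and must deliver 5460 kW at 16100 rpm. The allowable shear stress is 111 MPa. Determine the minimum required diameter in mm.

ω = 2π·16100/60 = 1686 rad/s, so T = P/ω = 5460×10³ / 1686 = 3238 N·m.
For a solid shaft τ_max = 16T/(πd³), so d = (16T/(π τ_allow))^(1/3) = (16·3238/(π·1.11×10^8))^(1/3) = 0.05297 m.

53.0 mm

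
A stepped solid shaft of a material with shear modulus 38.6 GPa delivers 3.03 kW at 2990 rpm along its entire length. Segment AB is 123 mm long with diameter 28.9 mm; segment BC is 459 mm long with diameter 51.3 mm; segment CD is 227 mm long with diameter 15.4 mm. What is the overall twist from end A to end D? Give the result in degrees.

ω = 2π·2990/60 = 313.1 rad/s, so T = P/ω = 3.03×10³ / 313.1 = 9.677 N·m.
J_AB = π(0.0289)⁴/32 = 6.85×10^-8 m⁴; J_BC = π(0.0513)⁴/32 = 6.80×10^-7 m⁴; J_CD = π(0.0154)⁴/32 = 5.52×10^-9 m⁴.
θ = (T/G)·Σ L_i/J_i = (9.677/38.6×10⁹)·(0.123/6.85×10^-8 + 0.459/6.80×10^-7 + 0.227/5.52×10^-9) = 0.01093 rad.

0.626°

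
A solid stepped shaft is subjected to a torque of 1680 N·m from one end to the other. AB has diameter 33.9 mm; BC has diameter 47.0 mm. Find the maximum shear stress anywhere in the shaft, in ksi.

31.9 ksi

Under the same torque, τ_max = 16T/(πd³) is largest where d is smallest — segment AB (d = 33.9 mm).
τ_max = 16·1680/(π·(0.0339)³) = 2.196×10^8 Pa.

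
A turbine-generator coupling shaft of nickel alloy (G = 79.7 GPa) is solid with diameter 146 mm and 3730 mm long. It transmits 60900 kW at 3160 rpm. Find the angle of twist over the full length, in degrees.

11.1°

ω = 2π·3160/60 = 330.9 rad/s, so T = P/ω = 60900×10³ / 330.9 = 184000 N·m.
J = πd⁴/32 = π(0.146)⁴/32 = 4.461×10^-5 m⁴.
θ = T·L/(G·J) = 184000 × 3.73 / (79.7×10⁹ × 4.461×10^-5) = 0.1931 rad.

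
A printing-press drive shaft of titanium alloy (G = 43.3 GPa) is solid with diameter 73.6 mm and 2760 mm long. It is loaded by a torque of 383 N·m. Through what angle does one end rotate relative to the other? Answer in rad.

0.00847 rad

J = πd⁴/32 = π(0.0736)⁴/32 = 2.881×10^-6 m⁴.
θ = T·L/(G·J) = 383.0 × 2.76 / (43.3×10⁹ × 2.881×10^-6) = 8.474×10^-3 rad.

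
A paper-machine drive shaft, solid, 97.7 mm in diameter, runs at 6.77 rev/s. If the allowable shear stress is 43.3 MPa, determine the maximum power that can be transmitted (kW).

337 kW

J = πd⁴/32 = π(0.0977)⁴/32 = 8.945×10^-6 m⁴.
T_max = τ_allow·J/r = 4.33×10^7 × 8.945×10^-6 / 0.0489 = 7929 N·m.
ω = 2π·6.77 = 42.54 rad/s, so P_max = T_max·ω = 3.373×10^5 W.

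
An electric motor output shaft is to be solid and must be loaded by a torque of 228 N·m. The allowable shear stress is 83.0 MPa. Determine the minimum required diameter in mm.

24.1 mm

For a solid shaft τ_max = 16T/(πd³), so d = (16T/(π τ_allow))^(1/3) = (16·228.0/(π·8.30×10^7))^(1/3) = 0.02410 m.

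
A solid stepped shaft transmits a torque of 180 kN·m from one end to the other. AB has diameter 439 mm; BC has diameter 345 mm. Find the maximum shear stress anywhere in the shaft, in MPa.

22.3 MPa

Under the same torque, τ_max = 16T/(πd³) is largest where d is smallest — segment BC (d = 345 mm).
τ_max = 16·180000/(π·(0.345)³) = 2.232×10^7 Pa.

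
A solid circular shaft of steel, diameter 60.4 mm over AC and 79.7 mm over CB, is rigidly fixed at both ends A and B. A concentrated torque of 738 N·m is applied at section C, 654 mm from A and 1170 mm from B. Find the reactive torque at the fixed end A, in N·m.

274 N·m

Compatibility: T_A·a/J_AC = T_B·b/J_CB with T_A + T_B = T₀.
J_AC = 1.31×10^-6 m⁴, J_CB = 3.96×10^-6 m⁴, so T_A = T₀·(J_AC/a)/((J_AC/a)+(J_CB/b)) = 273.9 N·m, T_B = 464.1 N·m.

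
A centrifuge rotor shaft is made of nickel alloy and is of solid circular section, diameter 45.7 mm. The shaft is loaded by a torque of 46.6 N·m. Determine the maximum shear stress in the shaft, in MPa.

J = πd⁴/32 = π(0.0457)⁴/32 = 4.282×10^-7 m⁴.
τ_max = T·r/J = 46.60 × 0.0229 / 4.282×10^-7 = 2.487×10^6 Pa.

2.49 MPa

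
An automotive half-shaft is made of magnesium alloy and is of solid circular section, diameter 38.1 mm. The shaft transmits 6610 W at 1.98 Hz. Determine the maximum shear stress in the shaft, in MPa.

48.9 MPa

ω = 2π·1.98 = 12.44 rad/s, so T = P/ω = 6610 / 12.44 = 531.3 N·m.
J = πd⁴/32 = π(0.0381)⁴/32 = 2.069×10^-7 m⁴.
τ_max = T·r/J = 531.3 × 0.0191 / 2.069×10^-7 = 4.893×10^7 Pa.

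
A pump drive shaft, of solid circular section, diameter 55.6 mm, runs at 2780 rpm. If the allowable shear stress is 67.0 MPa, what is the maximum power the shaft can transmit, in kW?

J = πd⁴/32 = π(0.0556)⁴/32 = 9.382×10^-7 m⁴.
T_max = τ_allow·J/r = 6.70×10^7 × 9.382×10^-7 / 0.0278 = 2261 N·m.
ω = 2π·2780/60 = 291.1 rad/s, so P_max = T_max·ω = 6.583×10^5 W.

658 kW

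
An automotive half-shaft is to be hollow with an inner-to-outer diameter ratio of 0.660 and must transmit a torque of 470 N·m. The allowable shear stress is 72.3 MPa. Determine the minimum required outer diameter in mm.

For a hollow shaft with d_i/d_o = 0.660: τ_max = 16T/(π d_o³ (1−k⁴)), so d_o = [16T/(π τ_allow (1−k⁴))]^(1/3) = [16·470.0/(π·7.23×10^7·0.8103)]^(1/3) = 0.03444 m.

34.4 mm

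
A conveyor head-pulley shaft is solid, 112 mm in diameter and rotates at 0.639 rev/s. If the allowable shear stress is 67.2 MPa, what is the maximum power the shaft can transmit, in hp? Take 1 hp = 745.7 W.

99.8 hp

J = πd⁴/32 = π(0.112)⁴/32 = 1.545×10^-5 m⁴.
T_max = τ_allow·J/r = 6.72×10^7 × 1.545×10^-5 / 0.0560 = 18540 N·m.
ω = 2π·0.639 = 4.015 rad/s, so P_max = T_max·ω = 7.443×10^4 W.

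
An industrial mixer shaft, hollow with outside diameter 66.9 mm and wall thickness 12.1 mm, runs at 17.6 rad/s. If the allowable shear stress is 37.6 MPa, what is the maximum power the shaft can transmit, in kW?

J = π(d_o⁴ − d_i⁴)/32 = π(0.0669⁴ − 0.0427⁴)/32 = 1.640×10^-6 m⁴.
T_max = τ_allow·J/r = 3.76×10^7 × 1.640×10^-6 / 0.0335 = 1844 N·m.
ω = 17.6 rad/s, so P_max = T_max·ω = 3.245×10^4 W.

32.4 kW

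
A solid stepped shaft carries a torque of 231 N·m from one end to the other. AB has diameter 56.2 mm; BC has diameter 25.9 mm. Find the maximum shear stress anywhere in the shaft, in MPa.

Under the same torque, τ_max = 16T/(πd³) is largest where d is smallest — segment BC (d = 25.9 mm).
τ_max = 16·231.0/(π·(0.0259)³) = 6.771×10^7 Pa.

67.7 MPa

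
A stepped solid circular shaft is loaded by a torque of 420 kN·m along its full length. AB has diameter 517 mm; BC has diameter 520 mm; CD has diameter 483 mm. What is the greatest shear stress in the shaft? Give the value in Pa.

Under the same torque, τ_max = 16T/(πd³) is largest where d is smallest — segment CD (d = 483 mm).
τ_max = 16·420000/(π·(0.483)³) = 1.898×10^7 Pa.

1.90e7 Pa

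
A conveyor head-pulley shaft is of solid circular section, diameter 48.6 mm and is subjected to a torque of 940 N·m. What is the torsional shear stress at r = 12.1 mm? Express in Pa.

J = πd⁴/32 = π(0.0486)⁴/32 = 5.477×10^-7 m⁴.
Shear stress varies linearly with radius: τ = T·r/J = 940.0 × 0.0121 / 5.477×10^-7 = 2.077×10^7 Pa.

2.08e7 Pa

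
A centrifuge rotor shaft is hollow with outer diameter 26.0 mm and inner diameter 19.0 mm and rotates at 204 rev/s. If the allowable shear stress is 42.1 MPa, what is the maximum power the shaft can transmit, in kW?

J = π(d_o⁴ − d_i⁴)/32 = π(0.0260⁴ − 0.0190⁴)/32 = 3.207×10^-8 m⁴.
T_max = τ_allow·J/r = 4.21×10^7 × 3.207×10^-8 / 0.0130 = 103.9 N·m.
ω = 2π·204 = 1282 rad/s, so P_max = T_max·ω = 1.331×10^5 W.

133 kW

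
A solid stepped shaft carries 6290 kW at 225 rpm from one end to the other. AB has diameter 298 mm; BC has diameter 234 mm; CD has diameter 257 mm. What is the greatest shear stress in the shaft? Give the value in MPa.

ω = 2π·225/60 = 23.56 rad/s, so T = P/ω = 6290×10³ / 23.56 = 267000 N·m.
Under the same torque, τ_max = 16T/(πd³) is largest where d is smallest — segment BC (d = 234 mm).
τ_max = 16·267000/(π·(0.234)³) = 1.061×10^8 Pa.

106 MPa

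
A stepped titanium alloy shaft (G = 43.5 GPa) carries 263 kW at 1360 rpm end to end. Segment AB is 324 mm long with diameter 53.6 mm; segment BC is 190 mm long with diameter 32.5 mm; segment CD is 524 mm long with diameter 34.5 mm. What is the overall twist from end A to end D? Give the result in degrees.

ω = 2π·1360/60 = 142.4 rad/s, so T = P/ω = 263×10³ / 142.4 = 1847 N·m.
J_AB = π(0.0536)⁴/32 = 8.10×10^-7 m⁴; J_BC = π(0.0325)⁴/32 = 1.10×10^-7 m⁴; J_CD = π(0.0345)⁴/32 = 1.39×10^-7 m⁴.
θ = (T/G)·Σ L_i/J_i = (1847/43.5×10⁹)·(0.324/8.10×10^-7 + 0.190/1.10×10^-7 + 0.524/1.39×10^-7) = 0.2506 rad.

14.4°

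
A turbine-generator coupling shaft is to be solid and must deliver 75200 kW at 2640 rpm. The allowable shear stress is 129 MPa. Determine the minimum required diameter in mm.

ω = 2π·2640/60 = 276.5 rad/s, so T = P/ω = 75200×10³ / 276.5 = 272000 N·m.
For a solid shaft τ_max = 16T/(πd³), so d = (16T/(π τ_allow))^(1/3) = (16·272000/(π·1.29×10^8))^(1/3) = 0.2206 m.

221 mm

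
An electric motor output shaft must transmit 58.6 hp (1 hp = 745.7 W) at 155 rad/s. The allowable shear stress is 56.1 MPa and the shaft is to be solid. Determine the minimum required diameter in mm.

29.5 mm

ω = 155 rad/s, so T = P/ω = 58.6×745.7 / 155.0 = 281.9 N·m.
For a solid shaft τ_max = 16T/(πd³), so d = (16T/(π τ_allow))^(1/3) = (16·281.9/(π·5.61×10^7))^(1/3) = 0.02947 m.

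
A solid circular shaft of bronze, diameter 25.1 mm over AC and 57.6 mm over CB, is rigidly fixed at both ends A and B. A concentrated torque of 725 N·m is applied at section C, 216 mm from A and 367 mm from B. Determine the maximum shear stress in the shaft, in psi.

Compatibility: T_A·a/J_AC = T_B·b/J_CB with T_A + T_B = T₀.
J_AC = 3.90×10^-8 m⁴, J_CB = 1.08×10^-6 m⁴, so T_A = T₀·(J_AC/a)/((J_AC/a)+(J_CB/b)) = 41.85 N·m, T_B = 683.1 N·m.
τ in each portion: τ_AC = 1.35×10^7 Pa, τ_CB = 1.82×10^7 Pa; maximum is in CB.
τ_max = T_CB·r/J = 683.1·0.0288/1.08×10^-6 = 1.821×10^7 Pa.

2640 psi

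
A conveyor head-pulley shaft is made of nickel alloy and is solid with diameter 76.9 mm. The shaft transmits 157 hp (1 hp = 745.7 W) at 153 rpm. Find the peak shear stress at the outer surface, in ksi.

11.9 ksi

ω = 2π·153/60 = 16.02 rad/s, so T = P/ω = 157×745.7 / 16.02 = 7307 N·m.
J = πd⁴/32 = π(0.0769)⁴/32 = 3.433×10^-6 m⁴.
τ_max = T·r/J = 7307 × 0.0385 / 3.433×10^-6 = 8.183×10^7 Pa.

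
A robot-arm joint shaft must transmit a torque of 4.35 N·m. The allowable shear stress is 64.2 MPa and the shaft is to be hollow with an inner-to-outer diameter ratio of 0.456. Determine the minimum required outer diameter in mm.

7.12 mm

For a hollow shaft with d_i/d_o = 0.456: τ_max = 16T/(π d_o³ (1−k⁴)), so d_o = [16T/(π τ_allow (1−k⁴))]^(1/3) = [16·4.350/(π·6.42×10^7·0.9568)]^(1/3) = 0.007118 m.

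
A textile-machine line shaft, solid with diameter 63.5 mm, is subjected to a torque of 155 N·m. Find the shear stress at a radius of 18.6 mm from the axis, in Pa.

J = πd⁴/32 = π(0.0635)⁴/32 = 1.596×10^-6 m⁴.
Shear stress varies linearly with radius: τ = T·r/J = 155.0 × 0.0186 / 1.596×10^-6 = 1.806×10^6 Pa.

1.81e6 Pa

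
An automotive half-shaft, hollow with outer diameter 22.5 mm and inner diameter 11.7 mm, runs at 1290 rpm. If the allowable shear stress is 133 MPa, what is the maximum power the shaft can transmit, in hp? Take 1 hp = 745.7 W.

J = π(d_o⁴ − d_i⁴)/32 = π(0.0225⁴ − 0.0117⁴)/32 = 2.332×10^-8 m⁴.
T_max = τ_allow·J/r = 1.33×10^8 × 2.332×10^-8 / 0.0112 = 275.7 N·m.
ω = 2π·1290/60 = 135.1 rad/s, so P_max = T_max·ω = 3.725×10^4 W.

49.9 hp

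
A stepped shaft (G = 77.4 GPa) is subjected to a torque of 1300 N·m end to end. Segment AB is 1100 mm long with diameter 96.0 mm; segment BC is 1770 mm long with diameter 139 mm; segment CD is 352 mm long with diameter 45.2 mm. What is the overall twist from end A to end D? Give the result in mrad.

17.5 mrad

J_AB = π(0.0960)⁴/32 = 8.34×10^-6 m⁴; J_BC = π(0.139)⁴/32 = 3.66×10^-5 m⁴; J_CD = π(0.0452)⁴/32 = 4.10×10^-7 m⁴.
θ = (T/G)·Σ L_i/J_i = (1300/77.4×10⁹)·(1.10/8.34×10^-6 + 1.77/3.66×10^-5 + 0.352/4.10×10^-7) = 0.01745 rad.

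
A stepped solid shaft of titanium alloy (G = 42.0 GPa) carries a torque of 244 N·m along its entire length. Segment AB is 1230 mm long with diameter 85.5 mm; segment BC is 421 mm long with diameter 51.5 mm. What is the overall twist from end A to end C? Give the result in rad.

J_AB = π(0.0855)⁴/32 = 5.25×10^-6 m⁴; J_BC = π(0.0515)⁴/32 = 6.91×10^-7 m⁴.
θ = (T/G)·Σ L_i/J_i = (244.0/42.0×10⁹)·(1.23/5.25×10^-6 + 0.421/6.91×10^-7) = 4.904×10^-3 rad.

0.00490 rad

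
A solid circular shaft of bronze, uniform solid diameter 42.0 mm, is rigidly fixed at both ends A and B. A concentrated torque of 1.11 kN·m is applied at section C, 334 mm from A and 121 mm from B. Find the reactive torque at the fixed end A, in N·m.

With uniform GJ and both ends fixed, compatibility θ_AC = θ_CB gives T_A·a = T_B·b, together with T_A + T_B = T₀.
T_A = T₀·b/(a+b) = 1110·121/455.0 = 295.2 N·m; T_B = 814.8 N·m.

295 N·m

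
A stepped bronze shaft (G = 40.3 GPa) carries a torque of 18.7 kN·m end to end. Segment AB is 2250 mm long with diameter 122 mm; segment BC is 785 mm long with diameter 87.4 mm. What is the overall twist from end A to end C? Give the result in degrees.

J_AB = π(0.122)⁴/32 = 2.17×10^-5 m⁴; J_BC = π(0.0874)⁴/32 = 5.73×10^-6 m⁴.
θ = (T/G)·Σ L_i/J_i = (18700/40.3×10⁹)·(2.25/2.17×10^-5 + 0.785/5.73×10^-6) = 0.1116 rad.

6.39°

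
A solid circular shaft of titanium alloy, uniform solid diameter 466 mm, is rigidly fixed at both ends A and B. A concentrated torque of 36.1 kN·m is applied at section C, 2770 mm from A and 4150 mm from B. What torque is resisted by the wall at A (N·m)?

21600 N·m

With uniform GJ and both ends fixed, compatibility θ_AC = θ_CB gives T_A·a = T_B·b, together with T_A + T_B = T₀.
T_A = T₀·b/(a+b) = 36100·4150/6920 = 21650 N·m; T_B = 14450 N·m.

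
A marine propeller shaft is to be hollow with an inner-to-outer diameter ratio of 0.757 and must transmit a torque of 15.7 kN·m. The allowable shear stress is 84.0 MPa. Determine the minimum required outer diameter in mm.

For a hollow shaft with d_i/d_o = 0.757: τ_max = 16T/(π d_o³ (1−k⁴)), so d_o = [16T/(π τ_allow (1−k⁴))]^(1/3) = [16·15700/(π·8.40×10^7·0.6716)]^(1/3) = 0.1123 m.

112 mm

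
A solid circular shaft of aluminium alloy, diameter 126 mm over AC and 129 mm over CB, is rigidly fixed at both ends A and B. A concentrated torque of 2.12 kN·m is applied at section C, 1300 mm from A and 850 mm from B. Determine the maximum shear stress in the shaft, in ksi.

Compatibility: T_A·a/J_AC = T_B·b/J_CB with T_A + T_B = T₀.
J_AC = 2.47×10^-5 m⁴, J_CB = 2.72×10^-5 m⁴, so T_A = T₀·(J_AC/a)/((J_AC/a)+(J_CB/b)) = 790.9 N·m, T_B = 1329 N·m.
τ in each portion: τ_AC = 2.01×10^6 Pa, τ_CB = 3.15×10^6 Pa; maximum is in CB.
τ_max = T_CB·r/J = 1329·0.0645/2.72×10^-5 = 3.153×10^6 Pa.

0.457 ksi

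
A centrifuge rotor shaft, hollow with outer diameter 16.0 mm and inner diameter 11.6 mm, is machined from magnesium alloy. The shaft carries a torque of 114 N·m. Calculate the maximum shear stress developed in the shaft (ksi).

J = π(d_o⁴ − d_i⁴)/32 = π(0.0160⁴ − 0.0116⁴)/32 = 4.656×10^-9 m⁴.
τ_max = T·r/J = 114.0 × 0.00800 / 4.656×10^-9 = 1.959×10^8 Pa.

28.4 ksi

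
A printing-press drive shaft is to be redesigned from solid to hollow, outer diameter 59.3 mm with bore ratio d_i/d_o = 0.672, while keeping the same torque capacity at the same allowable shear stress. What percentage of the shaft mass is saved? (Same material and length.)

36.2 %

Equal τ_max and T ⇒ the solid shaft needs d_s³ = d_o³(1−k⁴), so d_s = 59.3·(1−0.672⁴)^(1/3) = 54.96 mm.
Area ratio A_h/A_s = d_o²(1−k²)/d_s² = (1−k²)/(1−k⁴)^(2/3) = 0.6385.
Mass saving = 1 − 0.6385 = 36.2 %.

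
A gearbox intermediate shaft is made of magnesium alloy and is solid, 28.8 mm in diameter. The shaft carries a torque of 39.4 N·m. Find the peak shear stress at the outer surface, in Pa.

J = πd⁴/32 = π(0.0288)⁴/32 = 6.754×10^-8 m⁴.
τ_max = T·r/J = 39.40 × 0.0144 / 6.754×10^-8 = 8.400×10^6 Pa.

8.40e6 Pa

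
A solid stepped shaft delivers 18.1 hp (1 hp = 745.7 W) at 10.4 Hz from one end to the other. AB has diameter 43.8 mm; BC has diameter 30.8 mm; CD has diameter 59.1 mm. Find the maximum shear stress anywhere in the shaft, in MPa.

ω = 2π·10.4 = 65.35 rad/s, so T = P/ω = 18.1×745.7 / 65.35 = 206.6 N·m.
Under the same torque, τ_max = 16T/(πd³) is largest where d is smallest — segment BC (d = 30.8 mm).
τ_max = 16·206.6/(π·(0.0308)³) = 3.600×10^7 Pa.

36.0 MPa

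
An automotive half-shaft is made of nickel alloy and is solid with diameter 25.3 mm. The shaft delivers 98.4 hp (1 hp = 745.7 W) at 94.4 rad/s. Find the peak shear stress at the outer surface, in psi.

35500 psi

ω = 94.4 rad/s, so T = P/ω = 98.4×745.7 / 94.40 = 777.3 N·m.
J = πd⁴/32 = π(0.0253)⁴/32 = 4.022×10^-8 m⁴.
τ_max = T·r/J = 777.3 × 0.0126 / 4.022×10^-8 = 2.445×10^8 Pa.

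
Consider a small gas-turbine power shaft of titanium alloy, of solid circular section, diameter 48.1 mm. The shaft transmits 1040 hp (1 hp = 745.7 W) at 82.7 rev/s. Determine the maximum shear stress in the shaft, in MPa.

68.3 MPa

ω = 2π·82.7 = 519.6 rad/s, so T = P/ω = 1040×745.7 / 519.6 = 1492 N·m.
J = πd⁴/32 = π(0.0481)⁴/32 = 5.255×10^-7 m⁴.
τ_max = T·r/J = 1492 × 0.0241 / 5.255×10^-7 = 6.830×10^7 Pa.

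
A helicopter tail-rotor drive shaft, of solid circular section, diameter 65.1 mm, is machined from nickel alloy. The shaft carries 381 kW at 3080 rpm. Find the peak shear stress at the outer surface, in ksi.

3.16 ksi

ω = 2π·3080/60 = 322.5 rad/s, so T = P/ω = 381×10³ / 322.5 = 1181 N·m.
J = πd⁴/32 = π(0.0651)⁴/32 = 1.763×10^-6 m⁴.
τ_max = T·r/J = 1181 × 0.0325 / 1.763×10^-6 = 2.181×10^7 Pa.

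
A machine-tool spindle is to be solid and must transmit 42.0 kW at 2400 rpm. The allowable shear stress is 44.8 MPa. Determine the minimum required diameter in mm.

ω = 2π·2400/60 = 251.3 rad/s, so T = P/ω = 42.0×10³ / 251.3 = 167.1 N·m.
For a solid shaft τ_max = 16T/(πd³), so d = (16T/(π τ_allow))^(1/3) = (16·167.1/(π·4.48×10^7))^(1/3) = 0.02668 m.

26.7 mm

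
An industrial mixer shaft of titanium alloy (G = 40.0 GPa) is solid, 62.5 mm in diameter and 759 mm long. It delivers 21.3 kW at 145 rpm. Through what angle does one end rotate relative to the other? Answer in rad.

0.0178 rad

ω = 2π·145/60 = 15.18 rad/s, so T = P/ω = 21.3×10³ / 15.18 = 1403 N·m.
J = πd⁴/32 = π(0.0625)⁴/32 = 1.498×10^-6 m⁴.
θ = T·L/(G·J) = 1403 × 0.759 / (40.0×10⁹ × 1.498×10^-6) = 0.01777 rad.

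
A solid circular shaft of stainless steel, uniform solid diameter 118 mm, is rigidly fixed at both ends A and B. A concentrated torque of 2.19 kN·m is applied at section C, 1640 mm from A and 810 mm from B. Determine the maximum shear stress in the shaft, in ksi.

0.659 ksi

With uniform GJ and both ends fixed, compatibility θ_AC = θ_CB gives T_A·a = T_B·b, together with T_A + T_B = T₀.
T_A = T₀·b/(a+b) = 2190·810/2450 = 724.0 N·m; T_B = 1466 N·m.
τ in each portion: τ_AC = 2.24×10^6 Pa, τ_CB = 4.54×10^6 Pa; maximum is in CB.
τ_max = T_CB·r/J = 1466·0.0590/1.90×10^-5 = 4.544×10^6 Pa.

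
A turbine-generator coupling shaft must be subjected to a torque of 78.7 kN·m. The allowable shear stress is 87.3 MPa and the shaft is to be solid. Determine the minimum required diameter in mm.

For a solid shaft τ_max = 16T/(πd³), so d = (16T/(π τ_allow))^(1/3) = (16·78700/(π·8.73×10^7))^(1/3) = 0.1662 m.

166 mm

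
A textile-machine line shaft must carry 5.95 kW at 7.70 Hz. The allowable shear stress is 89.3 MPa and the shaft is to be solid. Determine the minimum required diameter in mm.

19.1 mm

ω = 2π·7.70 = 48.38 rad/s, so T = P/ω = 5.95×10³ / 48.38 = 123.0 N·m.
For a solid shaft τ_max = 16T/(πd³), so d = (16T/(π τ_allow))^(1/3) = (16·123.0/(π·8.93×10^7))^(1/3) = 0.01914 m.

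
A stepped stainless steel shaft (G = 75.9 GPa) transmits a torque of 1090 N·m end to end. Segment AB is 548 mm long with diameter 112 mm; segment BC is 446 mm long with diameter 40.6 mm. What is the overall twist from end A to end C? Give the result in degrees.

J_AB = π(0.112)⁴/32 = 1.54×10^-5 m⁴; J_BC = π(0.0406)⁴/32 = 2.67×10^-7 m⁴.
θ = (T/G)·Σ L_i/J_i = (1090/75.9×10⁹)·(0.548/1.54×10^-5 + 0.446/2.67×10^-7) = 0.02452 rad.

1.40°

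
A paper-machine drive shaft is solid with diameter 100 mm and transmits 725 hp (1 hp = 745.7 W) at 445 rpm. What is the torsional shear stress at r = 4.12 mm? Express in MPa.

ω = 2π·445/60 = 46.60 rad/s, so T = P/ω = 725×745.7 / 46.60 = 11600 N·m.
J = πd⁴/32 = π(0.100)⁴/32 = 9.817×10^-6 m⁴.
Shear stress varies linearly with radius: τ = T·r/J = 11600 × 0.00412 / 9.817×10^-6 = 4.869×10^6 Pa.

4.87 MPa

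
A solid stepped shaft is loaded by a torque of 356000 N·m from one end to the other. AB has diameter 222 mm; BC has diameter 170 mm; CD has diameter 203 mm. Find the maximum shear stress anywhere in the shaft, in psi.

53500 psi

Under the same torque, τ_max = 16T/(πd³) is largest where d is smallest — segment BC (d = 170 mm).
τ_max = 16·356000/(π·(0.170)³) = 3.690×10^8 Pa.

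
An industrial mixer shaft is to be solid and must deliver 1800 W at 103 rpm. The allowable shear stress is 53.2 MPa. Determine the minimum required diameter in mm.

ω = 2π·103/60 = 10.79 rad/s, so T = P/ω = 1800 / 10.79 = 166.9 N·m.
For a solid shaft τ_max = 16T/(πd³), so d = (16T/(π τ_allow))^(1/3) = (16·166.9/(π·5.32×10^7))^(1/3) = 0.02519 m.

25.2 mm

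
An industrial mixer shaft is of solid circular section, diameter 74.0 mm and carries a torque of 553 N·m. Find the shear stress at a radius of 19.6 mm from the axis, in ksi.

0.534 ksi

J = πd⁴/32 = π(0.0740)⁴/32 = 2.944×10^-6 m⁴.
Shear stress varies linearly with radius: τ = T·r/J = 553.0 × 0.0196 / 2.944×10^-6 = 3.682×10^6 Pa.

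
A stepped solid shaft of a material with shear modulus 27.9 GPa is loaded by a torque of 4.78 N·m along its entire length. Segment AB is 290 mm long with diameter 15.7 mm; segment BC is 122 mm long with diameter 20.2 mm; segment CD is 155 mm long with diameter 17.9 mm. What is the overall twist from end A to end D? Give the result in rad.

0.0122 rad

J_AB = π(0.0157)⁴/32 = 5.96×10^-9 m⁴; J_BC = π(0.0202)⁴/32 = 1.63×10^-8 m⁴; J_CD = π(0.0179)⁴/32 = 1.01×10^-8 m⁴.
θ = (T/G)·Σ L_i/J_i = (4.780/27.9×10⁹)·(0.290/5.96×10^-9 + 0.122/1.63×10^-8 + 0.155/1.01×10^-8) = 0.01224 rad.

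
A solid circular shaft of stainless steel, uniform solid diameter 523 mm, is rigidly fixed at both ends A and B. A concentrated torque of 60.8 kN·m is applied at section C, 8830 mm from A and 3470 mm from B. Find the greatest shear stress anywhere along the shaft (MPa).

With uniform GJ and both ends fixed, compatibility θ_AC = θ_CB gives T_A·a = T_B·b, together with T_A + T_B = T₀.
T_A = T₀·b/(a+b) = 60800·3470/12300 = 17150 N·m; T_B = 43650 N·m.
τ in each portion: τ_AC = 6.11×10^5 Pa, τ_CB = 1.55×10^6 Pa; maximum is in CB.
τ_max = T_CB·r/J = 43650·0.262/7.35×10^-3 = 1.554×10^6 Pa.

1.55 MPa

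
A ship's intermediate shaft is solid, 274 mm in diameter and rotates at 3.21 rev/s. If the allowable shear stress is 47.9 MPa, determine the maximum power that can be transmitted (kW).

3900 kW

J = πd⁴/32 = π(0.274)⁴/32 = 5.534×10^-4 m⁴.
T_max = τ_allow·J/r = 4.79×10^7 × 5.534×10^-4 / 0.137 = 193500 N·m.
ω = 2π·3.21 = 20.17 rad/s, so P_max = T_max·ω = 3.902×10^6 W.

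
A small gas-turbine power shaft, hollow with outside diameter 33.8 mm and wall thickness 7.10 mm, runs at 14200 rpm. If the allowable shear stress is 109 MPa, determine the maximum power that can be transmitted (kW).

1090 kW

J = π(d_o⁴ − d_i⁴)/32 = π(0.0338⁴ − 0.0196⁴)/32 = 1.136×10^-7 m⁴.
T_max = τ_allow·J/r = 1.09×10^8 × 1.136×10^-7 / 0.0169 = 733.0 N·m.
ω = 2π·14200/60 = 1487 rad/s, so P_max = T_max·ω = 1.090×10^6 W.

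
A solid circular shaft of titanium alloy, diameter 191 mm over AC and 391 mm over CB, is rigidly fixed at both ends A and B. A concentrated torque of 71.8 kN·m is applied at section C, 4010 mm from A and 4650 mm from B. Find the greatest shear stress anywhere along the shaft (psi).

Compatibility: T_A·a/J_AC = T_B·b/J_CB with T_A + T_B = T₀.
J_AC = 1.31×10^-4 m⁴, J_CB = 2.29×10^-3 m⁴, so T_A = T₀·(J_AC/a)/((J_AC/a)+(J_CB/b)) = 4447 N·m, T_B = 67350 N·m.
τ in each portion: τ_AC = 3.25×10^6 Pa, τ_CB = 5.74×10^6 Pa; maximum is in CB.
τ_max = T_CB·r/J = 67350·0.196/2.29×10^-3 = 5.738×10^6 Pa.

832 psi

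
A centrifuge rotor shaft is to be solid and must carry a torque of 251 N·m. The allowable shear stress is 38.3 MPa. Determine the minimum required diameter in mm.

For a solid shaft τ_max = 16T/(πd³), so d = (16T/(π τ_allow))^(1/3) = (16·251.0/(π·3.83×10^7))^(1/3) = 0.03220 m.

32.2 mm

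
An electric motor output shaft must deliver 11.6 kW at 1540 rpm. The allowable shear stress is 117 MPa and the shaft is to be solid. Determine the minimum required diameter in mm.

14.6 mm

ω = 2π·1540/60 = 161.3 rad/s, so T = P/ω = 11.6×10³ / 161.3 = 71.93 N·m.
For a solid shaft τ_max = 16T/(πd³), so d = (16T/(π τ_allow))^(1/3) = (16·71.93/(π·1.17×10^8))^(1/3) = 0.01463 m.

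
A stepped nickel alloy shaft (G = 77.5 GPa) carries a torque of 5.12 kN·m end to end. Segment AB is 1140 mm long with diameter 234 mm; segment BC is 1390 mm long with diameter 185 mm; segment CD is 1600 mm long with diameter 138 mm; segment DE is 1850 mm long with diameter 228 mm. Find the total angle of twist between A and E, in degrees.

0.257°

J_AB = π(0.234)⁴/32 = 2.94×10^-4 m⁴; J_BC = π(0.185)⁴/32 = 1.15×10^-4 m⁴; J_CD = π(0.138)⁴/32 = 3.56×10^-5 m⁴; J_DE = π(0.228)⁴/32 = 2.65×10^-4 m⁴.
θ = (T/G)·Σ L_i/J_i = (5120/77.5×10⁹)·(1.14/2.94×10^-4 + 1.39/1.15×10^-4 + 1.60/3.56×10^-5 + 1.85/2.65×10^-4) = 4.484×10^-3 rad.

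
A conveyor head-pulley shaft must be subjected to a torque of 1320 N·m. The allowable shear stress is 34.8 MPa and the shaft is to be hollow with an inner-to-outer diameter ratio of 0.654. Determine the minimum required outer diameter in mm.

61.8 mm

For a hollow shaft with d_i/d_o = 0.654: τ_max = 16T/(π d_o³ (1−k⁴)), so d_o = [16T/(π τ_allow (1−k⁴))]^(1/3) = [16·1320/(π·3.48×10^7·0.8171)]^(1/3) = 0.06184 m.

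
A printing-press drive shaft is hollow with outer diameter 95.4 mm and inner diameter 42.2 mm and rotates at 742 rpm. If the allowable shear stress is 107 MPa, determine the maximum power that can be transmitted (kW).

J = π(d_o⁴ − d_i⁴)/32 = π(0.0954⁴ − 0.0422⁴)/32 = 7.821×10^-6 m⁴.
T_max = τ_allow·J/r = 1.07×10^8 × 7.821×10^-6 / 0.0477 = 17540 N·m.
ω = 2π·742/60 = 77.70 rad/s, so P_max = T_max·ω = 1.363×10^6 W.

1360 kW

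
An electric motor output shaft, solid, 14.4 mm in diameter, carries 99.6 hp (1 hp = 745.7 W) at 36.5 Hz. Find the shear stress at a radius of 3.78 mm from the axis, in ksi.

42.1 ksi

ω = 2π·36.5 = 229.3 rad/s, so T = P/ω = 99.6×745.7 / 229.3 = 323.9 N·m.
J = πd⁴/32 = π(0.0144)⁴/32 = 4.221×10^-9 m⁴.
Shear stress varies linearly with radius: τ = T·r/J = 323.9 × 0.00378 / 4.221×10^-9 = 2.900×10^8 Pa.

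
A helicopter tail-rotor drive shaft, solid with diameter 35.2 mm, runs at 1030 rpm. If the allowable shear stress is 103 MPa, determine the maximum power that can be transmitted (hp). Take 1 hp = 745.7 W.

128 hp

J = πd⁴/32 = π(0.0352)⁴/32 = 1.507×10^-7 m⁴.
T_max = τ_allow·J/r = 1.03×10^8 × 1.507×10^-7 / 0.0176 = 882.1 N·m.
ω = 2π·1030/60 = 107.9 rad/s, so P_max = T_max·ω = 9.514×10^4 W.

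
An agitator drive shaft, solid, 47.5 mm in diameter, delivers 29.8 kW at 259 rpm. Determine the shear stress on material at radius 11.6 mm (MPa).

25.5 MPa

ω = 2π·259/60 = 27.12 rad/s, so T = P/ω = 29.8×10³ / 27.12 = 1099 N·m.
J = πd⁴/32 = π(0.0475)⁴/32 = 4.998×10^-7 m⁴.
Shear stress varies linearly with radius: τ = T·r/J = 1099 × 0.0116 / 4.998×10^-7 = 2.550×10^7 Pa.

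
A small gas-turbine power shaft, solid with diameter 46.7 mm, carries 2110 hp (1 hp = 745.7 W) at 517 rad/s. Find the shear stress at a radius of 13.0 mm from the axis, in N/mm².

84.7 N/mm²

ω = 517 rad/s, so T = P/ω = 2110×745.7 / 517.0 = 3043 N·m.
J = πd⁴/32 = π(0.0467)⁴/32 = 4.669×10^-7 m⁴.
Shear stress varies linearly with radius: τ = T·r/J = 3043 × 0.0130 / 4.669×10^-7 = 8.473×10^7 Pa.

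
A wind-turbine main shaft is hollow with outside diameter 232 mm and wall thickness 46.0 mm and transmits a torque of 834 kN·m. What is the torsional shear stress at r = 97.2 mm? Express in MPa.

329 MPa

J = π(d_o⁴ − d_i⁴)/32 = π(0.232⁴ − 0.140⁴)/32 = 2.467×10^-4 m⁴.
Shear stress varies linearly with radius: τ = T·r/J = 834000 × 0.0972 / 2.467×10^-4 = 3.286×10^8 Pa.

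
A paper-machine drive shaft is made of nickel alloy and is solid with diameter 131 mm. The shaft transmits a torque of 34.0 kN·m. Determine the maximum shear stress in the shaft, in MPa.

77.0 MPa

J = πd⁴/32 = π(0.131)⁴/32 = 2.891×10^-5 m⁴.
τ_max = T·r/J = 34000 × 0.0655 / 2.891×10^-5 = 7.703×10^7 Pa.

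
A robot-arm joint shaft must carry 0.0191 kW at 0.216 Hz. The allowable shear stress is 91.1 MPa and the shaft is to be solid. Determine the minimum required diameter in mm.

ω = 2π·0.216 = 1.357 rad/s, so T = P/ω = 0.0191×10³ / 1.357 = 14.07 N·m.
For a solid shaft τ_max = 16T/(πd³), so d = (16T/(π τ_allow))^(1/3) = (16·14.07/(π·9.11×10^7))^(1/3) = 0.009232 m.

9.23 mm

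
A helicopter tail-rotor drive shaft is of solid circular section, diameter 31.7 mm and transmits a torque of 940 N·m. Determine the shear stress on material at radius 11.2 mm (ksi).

J = πd⁴/32 = π(0.0317)⁴/32 = 9.914×10^-8 m⁴.
Shear stress varies linearly with radius: τ = T·r/J = 940.0 × 0.0112 / 9.914×10^-8 = 1.062×10^8 Pa.

15.4 ksi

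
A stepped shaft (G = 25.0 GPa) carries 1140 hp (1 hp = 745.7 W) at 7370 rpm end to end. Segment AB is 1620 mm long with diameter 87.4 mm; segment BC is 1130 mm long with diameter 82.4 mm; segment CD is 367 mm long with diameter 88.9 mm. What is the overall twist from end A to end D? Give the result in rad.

0.0261 rad

ω = 2π·7370/60 = 771.8 rad/s, so T = P/ω = 1140×745.7 / 771.8 = 1101 N·m.
J_AB = π(0.0874)⁴/32 = 5.73×10^-6 m⁴; J_BC = π(0.0824)⁴/32 = 4.53×10^-6 m⁴; J_CD = π(0.0889)⁴/32 = 6.13×10^-6 m⁴.
θ = (T/G)·Σ L_i/J_i = (1101/25.0×10⁹)·(1.62/5.73×10^-6 + 1.13/4.53×10^-6 + 0.367/6.13×10^-6) = 0.02610 rad.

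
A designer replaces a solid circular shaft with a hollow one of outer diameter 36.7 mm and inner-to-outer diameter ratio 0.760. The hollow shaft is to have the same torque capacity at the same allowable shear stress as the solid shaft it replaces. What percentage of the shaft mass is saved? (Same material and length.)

Equal τ_max and T ⇒ the solid shaft needs d_s³ = d_o³(1−k⁴), so d_s = 36.7·(1−0.760⁴)^(1/3) = 32.06 mm.
Area ratio A_h/A_s = d_o²(1−k²)/d_s² = (1−k²)/(1−k⁴)^(2/3) = 0.5537.
Mass saving = 1 − 0.5537 = 44.6 %.

44.6 %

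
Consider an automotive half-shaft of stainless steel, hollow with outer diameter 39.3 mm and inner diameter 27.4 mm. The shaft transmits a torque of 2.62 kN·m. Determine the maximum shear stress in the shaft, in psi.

J = π(d_o⁴ − d_i⁴)/32 = π(0.0393⁴ − 0.0274⁴)/32 = 1.789×10^-7 m⁴.
τ_max = T·r/J = 2620 × 0.0196 / 1.789×10^-7 = 2.878×10^8 Pa.

41700 psi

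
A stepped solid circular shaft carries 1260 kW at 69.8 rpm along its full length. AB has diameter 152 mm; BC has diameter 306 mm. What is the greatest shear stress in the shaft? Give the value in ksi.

ω = 2π·69.8/60 = 7.309 rad/s, so T = P/ω = 1260×10³ / 7.309 = 172400 N·m.
Under the same torque, τ_max = 16T/(πd³) is largest where d is smallest — segment AB (d = 152 mm).
τ_max = 16·172400/(π·(0.152)³) = 2.500×10^8 Pa.

36.3 ksi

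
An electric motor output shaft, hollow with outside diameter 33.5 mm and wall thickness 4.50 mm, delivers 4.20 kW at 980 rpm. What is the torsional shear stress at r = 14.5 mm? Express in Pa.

6.72e6 Pa

ω = 2π·980/60 = 102.6 rad/s, so T = P/ω = 4.20×10³ / 102.6 = 40.93 N·m.
J = π(d_o⁴ − d_i⁴)/32 = π(0.0335⁴ − 0.0245⁴)/32 = 8.827×10^-8 m⁴.
Shear stress varies linearly with radius: τ = T·r/J = 40.93 × 0.0145 / 8.827×10^-8 = 6.723×10^6 Pa.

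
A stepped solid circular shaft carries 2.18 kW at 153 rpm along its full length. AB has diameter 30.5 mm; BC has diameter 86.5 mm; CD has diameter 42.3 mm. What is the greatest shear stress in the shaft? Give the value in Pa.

2.44e7 Pa

ω = 2π·153/60 = 16.02 rad/s, so T = P/ω = 2.18×10³ / 16.02 = 136.1 N·m.
Under the same torque, τ_max = 16T/(πd³) is largest where d is smallest — segment AB (d = 30.5 mm).
τ_max = 16·136.1/(π·(0.0305)³) = 2.442×10^7 Pa.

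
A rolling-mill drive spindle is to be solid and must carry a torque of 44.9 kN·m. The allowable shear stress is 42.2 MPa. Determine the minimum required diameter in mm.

For a solid shaft τ_max = 16T/(πd³), so d = (16T/(π τ_allow))^(1/3) = (16·44900/(π·4.22×10^7))^(1/3) = 0.1756 m.

176 mm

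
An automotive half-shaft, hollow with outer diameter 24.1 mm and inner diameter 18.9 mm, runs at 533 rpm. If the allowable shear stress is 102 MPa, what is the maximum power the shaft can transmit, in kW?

J = π(d_o⁴ − d_i⁴)/32 = π(0.0241⁴ − 0.0189⁴)/32 = 2.059×10^-8 m⁴.
T_max = τ_allow·J/r = 1.02×10^8 × 2.059×10^-8 / 0.0120 = 174.3 N·m.
ω = 2π·533/60 = 55.82 rad/s, so P_max = T_max·ω = 9729 W.

9.73 kW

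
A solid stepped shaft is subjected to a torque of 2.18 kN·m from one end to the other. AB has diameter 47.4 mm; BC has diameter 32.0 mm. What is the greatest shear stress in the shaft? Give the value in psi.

49100 psi

Under the same torque, τ_max = 16T/(πd³) is largest where d is smallest — segment BC (d = 32.0 mm).
τ_max = 16·2180/(π·(0.0320)³) = 3.388×10^8 Pa.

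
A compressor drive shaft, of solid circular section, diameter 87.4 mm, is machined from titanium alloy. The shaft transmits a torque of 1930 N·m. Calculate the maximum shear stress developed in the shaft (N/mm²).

J = πd⁴/32 = π(0.0874)⁴/32 = 5.729×10^-6 m⁴.
τ_max = T·r/J = 1930 × 0.0437 / 5.729×10^-6 = 1.472×10^7 Pa.

14.7 N/mm²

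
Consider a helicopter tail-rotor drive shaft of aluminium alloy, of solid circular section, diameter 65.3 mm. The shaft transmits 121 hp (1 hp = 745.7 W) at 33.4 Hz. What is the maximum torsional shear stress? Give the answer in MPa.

ω = 2π·33.4 = 209.9 rad/s, so T = P/ω = 121×745.7 / 209.9 = 430.0 N·m.
J = πd⁴/32 = π(0.0653)⁴/32 = 1.785×10^-6 m⁴.
τ_max = T·r/J = 430.0 × 0.0326 / 1.785×10^-6 = 7.864×10^6 Pa.

7.86 MPa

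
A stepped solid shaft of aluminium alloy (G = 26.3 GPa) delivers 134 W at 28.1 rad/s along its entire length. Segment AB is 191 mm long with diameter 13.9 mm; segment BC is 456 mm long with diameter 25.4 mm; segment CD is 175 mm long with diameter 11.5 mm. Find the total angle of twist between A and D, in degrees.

ω = 28.1 rad/s, so T = P/ω = 134 / 28.10 = 4.769 N·m.
J_AB = π(0.0139)⁴/32 = 3.66×10^-9 m⁴; J_BC = π(0.0254)⁴/32 = 4.09×10^-8 m⁴; J_CD = π(0.0115)⁴/32 = 1.72×10^-9 m⁴.
θ = (T/G)·Σ L_i/J_i = (4.769/26.3×10⁹)·(0.191/3.66×10^-9 + 0.456/4.09×10^-8 + 0.175/1.72×10^-9) = 0.02995 rad.

1.72°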